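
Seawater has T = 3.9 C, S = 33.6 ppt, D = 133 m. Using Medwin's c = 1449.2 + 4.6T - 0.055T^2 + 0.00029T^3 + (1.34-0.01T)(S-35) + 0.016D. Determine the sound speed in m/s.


c = 1449.2 + 4.6*3.9 - 0.055*3.9^2 + 0.00029*3.9^3 + (1.34 - 0.01*3.9)*(33.6 - 35) + 0.016*133 = 1466.63

1466.63 m/s


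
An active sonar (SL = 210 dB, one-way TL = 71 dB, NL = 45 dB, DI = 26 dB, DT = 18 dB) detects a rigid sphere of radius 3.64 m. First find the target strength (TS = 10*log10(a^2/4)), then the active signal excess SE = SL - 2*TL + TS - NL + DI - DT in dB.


Step 1: TS = 10*log10(3.64^2/4) = 5.2 dB
Step 2: SE = SL - 2*TL + TS - NL + DI - DT = 210 - 2*71 + (5.2) - 45 + 26 - 18 = 36.2

36.2 dB


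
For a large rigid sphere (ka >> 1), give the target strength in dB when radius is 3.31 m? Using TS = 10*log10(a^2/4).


TS = 10*log10(3.31^2 / 4) = 10*log10(2.739025) = 4.38

4.38 dB


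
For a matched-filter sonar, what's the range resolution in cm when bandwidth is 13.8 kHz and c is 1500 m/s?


dR = c/(2*BW) = 1500 / (2 * 13.8e3) = 0.0543 m = 5.43 cm

5.43 cm


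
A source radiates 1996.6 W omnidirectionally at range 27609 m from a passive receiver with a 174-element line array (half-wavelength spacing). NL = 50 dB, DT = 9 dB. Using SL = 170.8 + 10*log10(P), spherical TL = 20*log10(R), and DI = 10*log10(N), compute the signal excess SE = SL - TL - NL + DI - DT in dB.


Step 1: SL = 170.8 + 10*log10(1996.6) = 203.8 dB
Step 2: TL = 20*log10(27609) = 88.82 dB
Step 3: DI = 10*log10(174) = 22.41 dB
Step 4: SE = SL - TL - NL + DI - DT = 203.8 - 88.82 - 50 + 22.41 - 9 = 78.39

78.39 dB


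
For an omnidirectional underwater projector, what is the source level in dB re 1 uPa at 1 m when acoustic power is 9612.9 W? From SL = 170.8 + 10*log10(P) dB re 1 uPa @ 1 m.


SL = 170.8 + 10*log10(9612.9) = 170.8 + 39.83 = 210.63

210.63 dB


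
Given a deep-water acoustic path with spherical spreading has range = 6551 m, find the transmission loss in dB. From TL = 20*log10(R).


76.33 dB


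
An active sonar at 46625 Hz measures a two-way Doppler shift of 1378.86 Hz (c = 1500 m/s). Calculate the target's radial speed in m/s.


22.18 m/s


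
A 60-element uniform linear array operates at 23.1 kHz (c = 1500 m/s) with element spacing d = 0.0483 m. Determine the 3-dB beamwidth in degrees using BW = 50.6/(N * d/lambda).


Step 1: lambda = 1500/23100 = 0.06494 m
Step 2: d/lambda = 0.0483/0.06494 = 0.7438
Step 3: BW = 50.6/(N * d/lambda) = 50.6/(60 * 0.7438) = 1.13

1.13 deg


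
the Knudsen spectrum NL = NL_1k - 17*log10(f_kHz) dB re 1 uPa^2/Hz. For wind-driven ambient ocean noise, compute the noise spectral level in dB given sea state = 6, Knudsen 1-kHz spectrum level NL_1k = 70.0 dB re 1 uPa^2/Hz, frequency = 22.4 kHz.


NL = NL_1k - 17*log10(f_kHz) = 70.0 - 17*log10(22.4) = 70.0 - (22.95) = 47.05

47.05 dB


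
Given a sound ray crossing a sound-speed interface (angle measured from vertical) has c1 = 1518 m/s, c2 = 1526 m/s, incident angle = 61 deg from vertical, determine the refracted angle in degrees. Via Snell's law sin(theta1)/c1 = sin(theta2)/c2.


sin(theta2) = (c2/c1)*sin(theta1) = (1526/1518)*sin(61 deg) = 0.87923
theta2 = arcsin(0.87923) = 61.55

61.55 deg


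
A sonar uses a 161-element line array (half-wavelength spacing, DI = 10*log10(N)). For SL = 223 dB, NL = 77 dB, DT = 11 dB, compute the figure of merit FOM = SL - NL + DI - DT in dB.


157.07 dB


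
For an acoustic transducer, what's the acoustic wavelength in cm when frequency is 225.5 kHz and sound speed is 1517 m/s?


0.67 cm


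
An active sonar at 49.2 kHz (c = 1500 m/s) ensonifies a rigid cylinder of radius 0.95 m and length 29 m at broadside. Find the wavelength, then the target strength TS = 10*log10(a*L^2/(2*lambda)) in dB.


Step 1: lambda = c/f = 1500/49200 = 0.03049 m
Step 2: TS = 10*log10(a*L^2/(2*lambda)) = 10*log10(0.95*29^2/(2*0.03049)) = 41.17

41.17 dB


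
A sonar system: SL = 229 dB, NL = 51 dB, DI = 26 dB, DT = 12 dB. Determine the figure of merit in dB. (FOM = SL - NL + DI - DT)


FOM = SL - NL + DI - DT = 229 - 51 + 26 - 12 = 192

192 dB


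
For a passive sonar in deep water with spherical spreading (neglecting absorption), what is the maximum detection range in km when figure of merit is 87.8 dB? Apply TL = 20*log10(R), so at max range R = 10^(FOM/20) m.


At max range FOM = TL, so 20*log10(R) = 87.8
R = 10^(87.8/20) = 24547.09 m = 24.55 km

24.55 km


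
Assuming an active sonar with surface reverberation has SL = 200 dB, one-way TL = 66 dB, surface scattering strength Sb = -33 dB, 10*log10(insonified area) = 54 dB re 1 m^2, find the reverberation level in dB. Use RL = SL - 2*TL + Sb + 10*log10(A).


89 dB


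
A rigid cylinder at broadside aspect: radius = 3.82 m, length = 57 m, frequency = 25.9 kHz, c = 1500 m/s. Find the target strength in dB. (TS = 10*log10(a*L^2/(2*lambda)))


lambda = 1500/25900 = 0.05792 m
TS = 10*log10(3.82*57^2/(2*0.05792)) = 50.3

50.3 dB


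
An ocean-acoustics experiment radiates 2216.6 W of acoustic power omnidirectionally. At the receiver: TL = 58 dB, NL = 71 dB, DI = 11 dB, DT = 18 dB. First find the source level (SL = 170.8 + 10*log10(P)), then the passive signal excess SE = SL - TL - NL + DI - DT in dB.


Step 1: SL = 170.8 + 10*log10(2216.6) = 204.26 dB
Step 2: SE = SL - TL - NL + DI - DT = 204.26 - 58 - 71 + 11 - 18 = 68.26

68.26 dB


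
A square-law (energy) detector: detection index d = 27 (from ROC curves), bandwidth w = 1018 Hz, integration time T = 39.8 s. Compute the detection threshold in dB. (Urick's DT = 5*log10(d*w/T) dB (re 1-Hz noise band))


14.2 dB


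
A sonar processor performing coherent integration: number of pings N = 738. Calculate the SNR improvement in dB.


28.68 dB


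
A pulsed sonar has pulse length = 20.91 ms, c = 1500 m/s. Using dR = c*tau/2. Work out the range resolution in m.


dR = c*tau/2 = 1500 * 20.91e-3 / 2 = 15.6825

15.6825 m


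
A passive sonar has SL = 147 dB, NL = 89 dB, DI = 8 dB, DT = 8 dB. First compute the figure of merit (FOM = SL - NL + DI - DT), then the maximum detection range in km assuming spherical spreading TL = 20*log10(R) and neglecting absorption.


Step 1: FOM = SL - NL + DI - DT = 147 - 89 + 8 - 8 = 58 dB
Step 2: at max range FOM = TL = 20*log10(R), so R = 10^(58/20) = 794.33 m = 0.79 km

0.79 km


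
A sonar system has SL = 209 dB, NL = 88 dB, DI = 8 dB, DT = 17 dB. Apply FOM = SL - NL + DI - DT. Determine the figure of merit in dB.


FOM = SL - NL + DI - DT = 209 - 88 + 8 - 17 = 112

112 dB


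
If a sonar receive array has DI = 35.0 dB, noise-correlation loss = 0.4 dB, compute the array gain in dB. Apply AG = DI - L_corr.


AG = DI - L_corr = 35.0 - 0.4 = 34.6

34.6 dB


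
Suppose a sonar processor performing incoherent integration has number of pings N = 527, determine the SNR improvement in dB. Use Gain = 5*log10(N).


Gain = 5*log10(527) = 13.61

13.61 dB


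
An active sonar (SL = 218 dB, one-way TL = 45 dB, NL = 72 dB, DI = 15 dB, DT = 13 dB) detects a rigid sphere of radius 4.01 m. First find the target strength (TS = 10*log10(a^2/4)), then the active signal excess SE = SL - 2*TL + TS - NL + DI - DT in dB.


Step 1: TS = 10*log10(4.01^2/4) = 6.04 dB
Step 2: SE = SL - 2*TL + TS - NL + DI - DT = 218 - 2*45 + (6.04) - 72 + 15 - 13 = 64.04

64.04 dB


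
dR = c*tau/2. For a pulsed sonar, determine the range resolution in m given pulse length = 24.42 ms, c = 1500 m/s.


18.315 m


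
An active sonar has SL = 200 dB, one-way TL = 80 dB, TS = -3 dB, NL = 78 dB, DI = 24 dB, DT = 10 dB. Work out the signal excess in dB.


SE = SL - 2*TL + TS - NL + DI - DT = 200 - 2*80 + (-3) - 78 + 24 - 10 = -27

-27 dB


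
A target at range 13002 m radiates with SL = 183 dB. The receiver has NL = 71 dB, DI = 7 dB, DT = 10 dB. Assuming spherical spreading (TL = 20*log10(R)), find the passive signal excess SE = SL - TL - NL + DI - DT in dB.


Step 1: TL = 20*log10(13002) = 82.28 dB
Step 2: SE = 183 - 82.28 - 71 + 7 - 10 = 26.72

26.72 dB


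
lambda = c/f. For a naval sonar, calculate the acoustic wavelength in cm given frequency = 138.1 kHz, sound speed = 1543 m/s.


1.12 cm


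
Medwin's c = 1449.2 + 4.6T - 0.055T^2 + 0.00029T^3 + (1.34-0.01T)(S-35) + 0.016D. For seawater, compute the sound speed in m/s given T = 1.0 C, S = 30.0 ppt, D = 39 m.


c = 1449.2 + 4.6*1.0 - 0.055*1.0^2 + 0.00029*1.0^3 + (1.34 - 0.01*1.0)*(30.0 - 35) + 0.016*39 = 1447.72

1447.72 m/s


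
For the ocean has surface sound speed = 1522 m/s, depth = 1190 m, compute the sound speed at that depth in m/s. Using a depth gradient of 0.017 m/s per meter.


c = 1522 + 0.017 * 1190 = 1542.23

1542.23 m/s


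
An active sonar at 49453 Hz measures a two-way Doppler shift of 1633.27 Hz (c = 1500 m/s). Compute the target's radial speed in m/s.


24.77 m/s


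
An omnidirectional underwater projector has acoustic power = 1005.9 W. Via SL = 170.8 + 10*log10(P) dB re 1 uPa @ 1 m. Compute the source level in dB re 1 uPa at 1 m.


SL = 170.8 + 10*log10(1005.9) = 170.8 + 30.03 = 200.83

200.83 dB


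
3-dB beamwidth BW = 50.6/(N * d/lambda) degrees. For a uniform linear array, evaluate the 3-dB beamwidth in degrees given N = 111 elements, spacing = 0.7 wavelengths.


BW = 50.6 / (111 * 0.7) = 50.6 / 77.7 = 0.65

0.65 deg


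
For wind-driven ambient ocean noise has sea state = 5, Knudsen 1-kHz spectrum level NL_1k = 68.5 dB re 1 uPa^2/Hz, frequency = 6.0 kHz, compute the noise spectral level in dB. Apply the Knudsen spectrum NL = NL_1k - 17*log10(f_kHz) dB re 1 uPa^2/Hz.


NL = NL_1k - 17*log10(f_kHz) = 68.5 - 17*log10(6.0) = 68.5 - (13.23) = 55.27

55.27 dB


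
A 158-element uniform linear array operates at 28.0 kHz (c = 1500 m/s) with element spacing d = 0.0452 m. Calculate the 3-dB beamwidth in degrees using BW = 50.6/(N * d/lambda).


Step 1: lambda = 1500/28000 = 0.05357 m
Step 2: d/lambda = 0.0452/0.05357 = 0.8438
Step 3: BW = 50.6/(N * d/lambda) = 50.6/(158 * 0.8438) = 0.38

0.38 deg


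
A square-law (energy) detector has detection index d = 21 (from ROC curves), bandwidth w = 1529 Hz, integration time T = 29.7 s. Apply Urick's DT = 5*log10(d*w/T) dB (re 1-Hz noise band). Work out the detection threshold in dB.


DT = 5*log10(d*w/T) = 5*log10(21 * 1529 / 29.7) = 5*log10(1081.11) = 15.17

15.17 dB


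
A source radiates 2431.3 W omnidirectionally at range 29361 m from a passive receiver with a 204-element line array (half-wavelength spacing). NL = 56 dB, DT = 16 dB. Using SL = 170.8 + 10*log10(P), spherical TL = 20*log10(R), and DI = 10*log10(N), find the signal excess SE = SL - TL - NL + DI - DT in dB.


Step 1: SL = 170.8 + 10*log10(2431.3) = 204.66 dB
Step 2: TL = 20*log10(29361) = 89.36 dB
Step 3: DI = 10*log10(204) = 23.1 dB
Step 4: SE = SL - TL - NL + DI - DT = 204.66 - 89.36 - 56 + 23.1 - 16 = 66.4

66.4 dB


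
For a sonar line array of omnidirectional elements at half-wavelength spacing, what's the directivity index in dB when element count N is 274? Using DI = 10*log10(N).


DI = 10*log10(274) = 24.38

24.38 dB


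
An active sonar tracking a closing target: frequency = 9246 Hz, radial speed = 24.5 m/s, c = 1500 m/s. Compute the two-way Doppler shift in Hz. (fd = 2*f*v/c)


302.04 Hz


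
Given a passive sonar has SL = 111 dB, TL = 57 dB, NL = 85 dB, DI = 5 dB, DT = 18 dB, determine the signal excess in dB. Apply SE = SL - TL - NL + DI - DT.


SE = SL - TL - NL + DI - DT = 111 - 57 - 85 + 5 - 18 = -44

-44 dB


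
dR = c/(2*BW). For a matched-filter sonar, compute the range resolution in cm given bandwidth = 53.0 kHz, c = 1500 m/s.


dR = c/(2*BW) = 1500 / (2 * 53.0e3) = 0.0142 m = 1.42 cm

1.42 cm


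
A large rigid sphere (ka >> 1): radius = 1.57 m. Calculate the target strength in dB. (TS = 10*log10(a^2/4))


TS = 10*log10(1.57^2 / 4) = 10*log10(0.616225) = -2.1

-2.1 dB


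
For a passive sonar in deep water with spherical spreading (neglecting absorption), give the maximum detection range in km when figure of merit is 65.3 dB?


1.84 km


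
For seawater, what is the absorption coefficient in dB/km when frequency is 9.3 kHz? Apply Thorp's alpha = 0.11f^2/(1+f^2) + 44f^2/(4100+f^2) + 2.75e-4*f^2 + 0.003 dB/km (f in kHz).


f^2 = 86.49
alpha = 0.11*86.49/(1+86.49) + 44*86.49/(4100+86.49) + 2.75e-4*86.49 + 0.003 = 1.045

1.045 dB/km


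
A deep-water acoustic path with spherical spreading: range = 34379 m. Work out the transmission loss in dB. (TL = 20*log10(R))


90.73 dB


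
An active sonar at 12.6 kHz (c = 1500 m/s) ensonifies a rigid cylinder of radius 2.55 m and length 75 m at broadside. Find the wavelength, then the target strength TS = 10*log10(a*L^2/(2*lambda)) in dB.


Step 1: lambda = c/f = 1500/12600 = 0.11905 m
Step 2: TS = 10*log10(a*L^2/(2*lambda)) = 10*log10(2.55*75^2/(2*0.11905)) = 47.8

47.8 dB


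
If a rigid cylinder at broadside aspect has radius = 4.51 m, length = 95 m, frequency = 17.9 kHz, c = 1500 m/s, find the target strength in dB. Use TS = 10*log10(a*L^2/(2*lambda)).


lambda = 1500/17900 = 0.0838 m
TS = 10*log10(4.51*95^2/(2*0.0838)) = 53.85

53.85 dB


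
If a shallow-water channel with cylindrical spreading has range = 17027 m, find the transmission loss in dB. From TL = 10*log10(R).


TL = 10*log10(17027) = 42.31

42.31 dB


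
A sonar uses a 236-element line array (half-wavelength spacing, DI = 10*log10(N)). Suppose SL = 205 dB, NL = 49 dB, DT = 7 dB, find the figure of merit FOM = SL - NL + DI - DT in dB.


Step 1: DI = 10*log10(236) = 23.73 dB
Step 2: FOM = SL - NL + DI - DT = 205 - 49 + 23.73 - 7 = 172.73

172.73 dB


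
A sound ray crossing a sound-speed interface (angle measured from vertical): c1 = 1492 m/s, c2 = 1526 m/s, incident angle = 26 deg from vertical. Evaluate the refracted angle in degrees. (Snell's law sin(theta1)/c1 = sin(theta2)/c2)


26.64 deg


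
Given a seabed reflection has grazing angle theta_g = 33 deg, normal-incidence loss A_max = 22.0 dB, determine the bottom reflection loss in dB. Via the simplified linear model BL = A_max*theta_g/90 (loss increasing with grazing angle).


BL = A_max * theta_g / 90 = 22.0 * 33 / 90 = 8.07

8.07 dB


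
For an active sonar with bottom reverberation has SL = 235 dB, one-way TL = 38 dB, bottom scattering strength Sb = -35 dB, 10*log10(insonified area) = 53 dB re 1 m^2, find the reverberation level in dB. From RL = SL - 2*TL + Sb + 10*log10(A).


177 dB


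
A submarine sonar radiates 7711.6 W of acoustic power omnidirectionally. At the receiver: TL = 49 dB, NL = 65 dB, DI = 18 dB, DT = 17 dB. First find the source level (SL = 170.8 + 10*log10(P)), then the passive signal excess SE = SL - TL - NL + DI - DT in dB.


Step 1: SL = 170.8 + 10*log10(7711.6) = 209.67 dB
Step 2: SE = SL - TL - NL + DI - DT = 209.67 - 49 - 65 + 18 - 17 = 96.67

96.67 dB


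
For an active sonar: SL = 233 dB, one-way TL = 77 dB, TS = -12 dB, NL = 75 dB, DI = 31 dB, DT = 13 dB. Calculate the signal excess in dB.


SE = SL - 2*TL + TS - NL + DI - DT = 233 - 2*77 + (-12) - 75 + 31 - 13 = 10

10 dB


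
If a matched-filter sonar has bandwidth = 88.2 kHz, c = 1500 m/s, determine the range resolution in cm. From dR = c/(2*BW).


0.85 cm


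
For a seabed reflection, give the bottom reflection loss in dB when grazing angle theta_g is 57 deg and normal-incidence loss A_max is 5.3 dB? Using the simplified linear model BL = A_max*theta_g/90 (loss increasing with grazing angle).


BL = A_max * theta_g / 90 = 5.3 * 57 / 90 = 3.36

3.36 dB


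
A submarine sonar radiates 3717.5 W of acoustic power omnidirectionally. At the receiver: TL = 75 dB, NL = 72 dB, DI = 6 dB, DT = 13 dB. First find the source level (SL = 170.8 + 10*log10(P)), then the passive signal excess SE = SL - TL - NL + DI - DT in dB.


Step 1: SL = 170.8 + 10*log10(3717.5) = 206.5 dB
Step 2: SE = SL - TL - NL + DI - DT = 206.5 - 75 - 72 + 6 - 13 = 52.5

52.5 dB


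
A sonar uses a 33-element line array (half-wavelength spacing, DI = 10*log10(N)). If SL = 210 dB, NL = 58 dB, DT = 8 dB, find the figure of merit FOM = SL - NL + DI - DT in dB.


159.19 dB


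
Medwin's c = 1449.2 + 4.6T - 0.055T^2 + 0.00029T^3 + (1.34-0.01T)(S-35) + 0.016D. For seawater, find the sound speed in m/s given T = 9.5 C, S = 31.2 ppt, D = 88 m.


c = 1449.2 + 4.6*9.5 - 0.055*9.5^2 + 0.00029*9.5^3 + (1.34 - 0.01*9.5)*(31.2 - 35) + 0.016*88 = 1484.86

1484.86 m/s


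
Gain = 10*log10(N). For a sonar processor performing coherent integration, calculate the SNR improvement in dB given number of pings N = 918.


Gain = 10*log10(918) = 29.63

29.63 dB


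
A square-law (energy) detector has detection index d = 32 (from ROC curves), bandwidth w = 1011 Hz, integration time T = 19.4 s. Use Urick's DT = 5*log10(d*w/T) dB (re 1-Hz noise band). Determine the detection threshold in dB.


DT = 5*log10(d*w/T) = 5*log10(32 * 1011 / 19.4) = 5*log10(1667.63) = 16.11

16.11 dB


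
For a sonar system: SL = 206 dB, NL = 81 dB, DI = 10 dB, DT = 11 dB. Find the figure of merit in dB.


FOM = SL - NL + DI - DT = 206 - 81 + 10 - 11 = 124

124 dB


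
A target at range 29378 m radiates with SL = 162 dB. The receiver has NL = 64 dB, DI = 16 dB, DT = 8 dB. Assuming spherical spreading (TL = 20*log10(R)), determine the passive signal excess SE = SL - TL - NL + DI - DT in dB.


Step 1: TL = 20*log10(29378) = 89.36 dB
Step 2: SE = 162 - 89.36 - 64 + 16 - 8 = 16.64

16.64 dB


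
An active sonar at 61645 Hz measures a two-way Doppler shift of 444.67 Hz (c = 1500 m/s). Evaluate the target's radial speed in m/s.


From fd = 2*f*v/c, v = c*fd/(2*f) = 1500 * 444.67 / (2*61645) = 5.41

5.41 m/s


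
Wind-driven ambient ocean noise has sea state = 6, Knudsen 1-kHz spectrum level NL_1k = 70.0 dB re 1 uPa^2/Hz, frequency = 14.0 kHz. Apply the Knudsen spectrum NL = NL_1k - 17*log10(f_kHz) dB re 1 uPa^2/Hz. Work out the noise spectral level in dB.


NL = NL_1k - 17*log10(f_kHz) = 70.0 - 17*log10(14.0) = 70.0 - (19.48) = 50.52

50.52 dB


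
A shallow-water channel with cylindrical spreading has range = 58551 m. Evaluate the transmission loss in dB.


TL = 10*log10(58551) = 47.68

47.68 dB


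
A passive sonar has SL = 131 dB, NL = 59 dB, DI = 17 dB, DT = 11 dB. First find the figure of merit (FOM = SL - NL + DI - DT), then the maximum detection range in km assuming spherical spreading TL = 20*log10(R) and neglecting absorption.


Step 1: FOM = SL - NL + DI - DT = 131 - 59 + 17 - 11 = 78 dB
Step 2: at max range FOM = TL = 20*log10(R), so R = 10^(78/20) = 7943.28 m = 7.94 km

7.94 km


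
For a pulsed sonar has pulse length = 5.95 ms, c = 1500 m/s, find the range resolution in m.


dR = c*tau/2 = 1500 * 5.95e-3 / 2 = 4.4625

4.4625 m


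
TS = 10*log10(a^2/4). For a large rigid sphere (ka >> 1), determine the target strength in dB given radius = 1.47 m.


TS = 10*log10(1.47^2 / 4) = 10*log10(0.540225) = -2.67

-2.67 dB


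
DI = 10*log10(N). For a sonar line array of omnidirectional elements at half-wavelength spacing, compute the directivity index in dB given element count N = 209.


DI = 10*log10(209) = 23.2

23.2 dB


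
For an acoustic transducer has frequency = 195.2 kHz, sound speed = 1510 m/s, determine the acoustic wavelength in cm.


lambda = c/f = 1510 / 195200 = 0.0077 m = 0.77 cm

0.77 cm


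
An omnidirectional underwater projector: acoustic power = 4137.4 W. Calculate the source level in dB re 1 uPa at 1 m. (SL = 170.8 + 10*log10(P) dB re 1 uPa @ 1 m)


SL = 170.8 + 10*log10(4137.4) = 170.8 + 36.17 = 206.97

206.97 dB


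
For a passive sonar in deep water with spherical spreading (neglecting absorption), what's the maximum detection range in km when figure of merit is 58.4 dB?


0.83 km


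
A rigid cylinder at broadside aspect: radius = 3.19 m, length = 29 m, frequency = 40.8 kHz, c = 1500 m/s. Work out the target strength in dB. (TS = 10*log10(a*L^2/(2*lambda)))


45.62 dB


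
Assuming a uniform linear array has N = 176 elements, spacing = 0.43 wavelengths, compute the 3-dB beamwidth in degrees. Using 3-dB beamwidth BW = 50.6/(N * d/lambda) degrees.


0.67 deg


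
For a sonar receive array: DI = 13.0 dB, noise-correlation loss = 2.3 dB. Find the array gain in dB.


AG = DI - L_corr = 13.0 - 2.3 = 10.7

10.7 dB


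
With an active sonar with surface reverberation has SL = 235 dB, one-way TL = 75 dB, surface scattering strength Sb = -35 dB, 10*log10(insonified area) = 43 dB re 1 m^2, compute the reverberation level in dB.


93 dB


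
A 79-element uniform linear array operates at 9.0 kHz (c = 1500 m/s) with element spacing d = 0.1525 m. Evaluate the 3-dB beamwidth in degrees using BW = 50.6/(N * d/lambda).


Step 1: lambda = 1500/9000 = 0.16667 m
Step 2: d/lambda = 0.1525/0.16667 = 0.915
Step 3: BW = 50.6/(N * d/lambda) = 50.6/(79 * 0.915) = 0.7

0.7 deg


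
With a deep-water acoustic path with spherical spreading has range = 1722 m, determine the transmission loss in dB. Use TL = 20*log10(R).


64.72 dB


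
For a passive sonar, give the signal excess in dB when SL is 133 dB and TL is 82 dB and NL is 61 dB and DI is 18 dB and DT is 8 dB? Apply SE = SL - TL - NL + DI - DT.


SE = SL - TL - NL + DI - DT = 133 - 82 - 61 + 18 - 8 = 0

0 dB


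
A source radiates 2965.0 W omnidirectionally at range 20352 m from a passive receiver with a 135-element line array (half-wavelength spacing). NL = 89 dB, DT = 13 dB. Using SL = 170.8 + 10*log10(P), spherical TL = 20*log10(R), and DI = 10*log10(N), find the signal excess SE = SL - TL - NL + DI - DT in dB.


Step 1: SL = 170.8 + 10*log10(2965.0) = 205.52 dB
Step 2: TL = 20*log10(20352) = 86.17 dB
Step 3: DI = 10*log10(135) = 21.3 dB
Step 4: SE = SL - TL - NL + DI - DT = 205.52 - 86.17 - 89 + 21.3 - 13 = 38.65

38.65 dB


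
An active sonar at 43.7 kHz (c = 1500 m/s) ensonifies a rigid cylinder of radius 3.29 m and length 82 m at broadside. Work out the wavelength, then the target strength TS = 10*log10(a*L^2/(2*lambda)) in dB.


Step 1: lambda = c/f = 1500/43700 = 0.03432 m
Step 2: TS = 10*log10(a*L^2/(2*lambda)) = 10*log10(3.29*82^2/(2*0.03432)) = 55.08

55.08 dB


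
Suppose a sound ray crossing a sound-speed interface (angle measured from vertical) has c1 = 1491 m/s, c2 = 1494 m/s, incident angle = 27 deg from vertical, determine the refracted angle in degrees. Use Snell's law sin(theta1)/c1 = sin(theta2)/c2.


27.06 deg


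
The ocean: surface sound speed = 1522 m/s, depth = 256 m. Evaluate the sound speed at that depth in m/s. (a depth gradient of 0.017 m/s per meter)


1526.352 m/s


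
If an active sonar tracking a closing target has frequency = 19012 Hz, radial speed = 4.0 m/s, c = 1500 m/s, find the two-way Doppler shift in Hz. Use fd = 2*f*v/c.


fd = 2*f*v/c = 2 * 19012 * 4.0 / 1500 = 101.4

101.4 Hz


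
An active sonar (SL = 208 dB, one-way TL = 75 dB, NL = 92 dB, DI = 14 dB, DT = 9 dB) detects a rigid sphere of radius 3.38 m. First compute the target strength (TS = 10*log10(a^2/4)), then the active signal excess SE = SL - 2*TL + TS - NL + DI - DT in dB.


Step 1: TS = 10*log10(3.38^2/4) = 4.56 dB
Step 2: SE = SL - 2*TL + TS - NL + DI - DT = 208 - 2*75 + (4.56) - 92 + 14 - 9 = -24.44

-24.44 dB


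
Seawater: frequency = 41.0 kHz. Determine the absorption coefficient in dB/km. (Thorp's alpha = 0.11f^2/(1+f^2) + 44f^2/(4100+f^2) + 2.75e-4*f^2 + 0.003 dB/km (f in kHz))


f^2 = 1681.0
alpha = 0.11*1681.0/(1+1681.0) + 44*1681.0/(4100+1681.0) + 2.75e-4*1681.0 + 0.003 = 13.37

13.37 dB/km


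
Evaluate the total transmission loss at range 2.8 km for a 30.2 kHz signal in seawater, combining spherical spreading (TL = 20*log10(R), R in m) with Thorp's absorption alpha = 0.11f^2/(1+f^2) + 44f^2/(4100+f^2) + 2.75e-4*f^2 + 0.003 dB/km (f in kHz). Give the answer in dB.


Step 1 (Thorp): alpha = 0.11*912.04/(1+912.04) + 44*912.04/(4100+912.04) + 2.75e-4*912.04 + 0.003 = 8.3704 dB/km
Step 2: TL_spread = 20*log10(2800) = 68.94 dB
Step 3: TL_abs = alpha*R = 8.3704 * 2.8 = 23.44 dB
Step 4: TL_total = 68.94 + 23.44 = 92.38

92.38 dB


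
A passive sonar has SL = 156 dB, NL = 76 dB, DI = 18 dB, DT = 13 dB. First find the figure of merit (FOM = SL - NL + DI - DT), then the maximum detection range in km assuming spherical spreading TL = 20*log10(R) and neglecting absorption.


Step 1: FOM = SL - NL + DI - DT = 156 - 76 + 18 - 13 = 85 dB
Step 2: at max range FOM = TL = 20*log10(R), so R = 10^(85/20) = 17782.79 m = 17.78 km

17.78 km


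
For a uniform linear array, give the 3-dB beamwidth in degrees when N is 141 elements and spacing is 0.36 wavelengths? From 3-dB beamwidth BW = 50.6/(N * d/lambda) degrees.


BW = 50.6 / (141 * 0.36) = 50.6 / 50.76 = 1.0

1.0 deg


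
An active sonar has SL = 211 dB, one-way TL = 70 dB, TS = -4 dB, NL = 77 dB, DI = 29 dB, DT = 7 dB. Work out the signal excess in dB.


12 dB


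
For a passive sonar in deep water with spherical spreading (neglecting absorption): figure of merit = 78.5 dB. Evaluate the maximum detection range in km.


At max range FOM = TL, so 20*log10(R) = 78.5
R = 10^(78.5/20) = 8413.95 m = 8.41 km

8.41 km


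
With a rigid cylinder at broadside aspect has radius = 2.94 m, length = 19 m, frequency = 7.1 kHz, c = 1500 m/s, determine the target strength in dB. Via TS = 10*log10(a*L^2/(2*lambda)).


lambda = 1500/7100 = 0.21127 m
TS = 10*log10(2.94*19^2/(2*0.21127)) = 34.0

34.0 dB


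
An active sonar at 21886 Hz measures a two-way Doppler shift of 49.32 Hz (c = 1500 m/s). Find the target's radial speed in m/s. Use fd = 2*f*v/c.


From fd = 2*f*v/c, v = c*fd/(2*f) = 1500 * 49.32 / (2*21886) = 1.69

1.69 m/s


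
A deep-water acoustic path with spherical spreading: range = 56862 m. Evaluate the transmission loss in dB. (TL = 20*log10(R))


95.1 dB


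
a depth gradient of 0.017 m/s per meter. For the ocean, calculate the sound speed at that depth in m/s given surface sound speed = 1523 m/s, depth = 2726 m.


1569.342 m/s


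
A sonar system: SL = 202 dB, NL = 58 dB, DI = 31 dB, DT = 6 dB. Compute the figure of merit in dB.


169 dB


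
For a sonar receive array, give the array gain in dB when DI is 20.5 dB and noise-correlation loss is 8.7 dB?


AG = DI - L_corr = 20.5 - 8.7 = 11.8

11.8 dB


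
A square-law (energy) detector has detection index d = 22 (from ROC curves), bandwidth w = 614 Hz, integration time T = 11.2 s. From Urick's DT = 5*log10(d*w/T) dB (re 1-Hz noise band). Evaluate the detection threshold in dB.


DT = 5*log10(d*w/T) = 5*log10(22 * 614 / 11.2) = 5*log10(1206.07) = 15.41

15.41 dB


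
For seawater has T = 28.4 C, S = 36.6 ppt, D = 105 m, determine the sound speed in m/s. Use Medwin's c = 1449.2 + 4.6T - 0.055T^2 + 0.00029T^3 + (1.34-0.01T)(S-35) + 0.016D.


c = 1449.2 + 4.6*28.4 - 0.055*28.4^2 + 0.00029*28.4^3 + (1.34 - 0.01*28.4)*(36.6 - 35) + 0.016*105 = 1545.49

1545.49 m/s


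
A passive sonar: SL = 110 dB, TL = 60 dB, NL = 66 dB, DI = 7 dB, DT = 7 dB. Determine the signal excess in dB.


-16 dB


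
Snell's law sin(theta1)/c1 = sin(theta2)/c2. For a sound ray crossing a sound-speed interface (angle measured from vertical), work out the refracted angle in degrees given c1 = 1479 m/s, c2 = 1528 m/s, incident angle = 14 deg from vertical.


sin(theta2) = (c2/c1)*sin(theta1) = (1528/1479)*sin(14 deg) = 0.24994
theta2 = arcsin(0.24994) = 14.47

14.47 deg


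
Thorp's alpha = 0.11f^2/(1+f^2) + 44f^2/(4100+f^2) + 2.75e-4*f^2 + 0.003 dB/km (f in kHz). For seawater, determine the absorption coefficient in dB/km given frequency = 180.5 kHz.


48.154 dB/km


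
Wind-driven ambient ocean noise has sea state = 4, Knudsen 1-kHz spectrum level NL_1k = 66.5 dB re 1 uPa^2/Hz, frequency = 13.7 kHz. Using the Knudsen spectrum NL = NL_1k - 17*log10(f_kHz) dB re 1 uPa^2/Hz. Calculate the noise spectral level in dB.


47.18 dB


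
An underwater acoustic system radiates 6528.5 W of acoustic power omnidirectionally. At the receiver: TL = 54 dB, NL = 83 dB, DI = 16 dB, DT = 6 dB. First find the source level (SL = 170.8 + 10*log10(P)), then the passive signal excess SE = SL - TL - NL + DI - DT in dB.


Step 1: SL = 170.8 + 10*log10(6528.5) = 208.95 dB
Step 2: SE = SL - TL - NL + DI - DT = 208.95 - 54 - 83 + 16 - 6 = 81.95

81.95 dB


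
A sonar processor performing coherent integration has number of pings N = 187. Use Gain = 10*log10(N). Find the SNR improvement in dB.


Gain = 10*log10(187) = 22.72

22.72 dB


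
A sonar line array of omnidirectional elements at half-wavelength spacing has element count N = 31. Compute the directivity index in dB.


14.91 dB


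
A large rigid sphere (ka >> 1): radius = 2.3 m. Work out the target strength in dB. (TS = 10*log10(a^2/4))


TS = 10*log10(2.3^2 / 4) = 10*log10(1.3225) = 1.21

1.21 dB


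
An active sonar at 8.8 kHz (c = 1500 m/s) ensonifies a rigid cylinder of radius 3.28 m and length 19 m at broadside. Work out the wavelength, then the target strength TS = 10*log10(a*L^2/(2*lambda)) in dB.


Step 1: lambda = c/f = 1500/8800 = 0.17045 m
Step 2: TS = 10*log10(a*L^2/(2*lambda)) = 10*log10(3.28*19^2/(2*0.17045)) = 35.41

35.41 dB


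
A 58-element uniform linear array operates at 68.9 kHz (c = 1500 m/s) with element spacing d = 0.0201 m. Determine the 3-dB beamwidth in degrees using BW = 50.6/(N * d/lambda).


Step 1: lambda = 1500/68900 = 0.02177 m
Step 2: d/lambda = 0.0201/0.02177 = 0.9233
Step 3: BW = 50.6/(N * d/lambda) = 50.6/(58 * 0.9233) = 0.94

0.94 deg


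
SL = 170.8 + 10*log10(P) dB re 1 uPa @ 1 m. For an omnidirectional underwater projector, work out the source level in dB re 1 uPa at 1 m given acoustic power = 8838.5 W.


SL = 170.8 + 10*log10(8838.5) = 170.8 + 39.46 = 210.26

210.26 dB


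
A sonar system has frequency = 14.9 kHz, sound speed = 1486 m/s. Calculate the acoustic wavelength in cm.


lambda = c/f = 1486 / 14900 = 0.0997 m = 9.97 cm

9.97 cm


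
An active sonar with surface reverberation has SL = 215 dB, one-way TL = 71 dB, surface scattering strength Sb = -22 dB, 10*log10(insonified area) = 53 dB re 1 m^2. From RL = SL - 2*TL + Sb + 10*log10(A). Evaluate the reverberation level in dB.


RL = SL - 2*TL + Sb + 10*log10(A) = 215 - 2*71 + (-22) + 53 = 104

104 dB


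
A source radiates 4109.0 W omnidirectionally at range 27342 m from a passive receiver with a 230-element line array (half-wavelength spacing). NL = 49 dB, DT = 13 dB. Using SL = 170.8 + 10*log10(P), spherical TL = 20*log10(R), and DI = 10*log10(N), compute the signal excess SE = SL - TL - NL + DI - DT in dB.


Step 1: SL = 170.8 + 10*log10(4109.0) = 206.94 dB
Step 2: TL = 20*log10(27342) = 88.74 dB
Step 3: DI = 10*log10(230) = 23.62 dB
Step 4: SE = SL - TL - NL + DI - DT = 206.94 - 88.74 - 49 + 23.62 - 13 = 79.82

79.82 dB


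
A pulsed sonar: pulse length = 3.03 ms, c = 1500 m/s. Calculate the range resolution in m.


dR = c*tau/2 = 1500 * 3.03e-3 / 2 = 2.2725

2.2725 m


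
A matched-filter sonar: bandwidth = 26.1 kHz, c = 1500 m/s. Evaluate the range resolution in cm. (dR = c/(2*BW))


dR = c/(2*BW) = 1500 / (2 * 26.1e3) = 0.0287 m = 2.87 cm

2.87 cm


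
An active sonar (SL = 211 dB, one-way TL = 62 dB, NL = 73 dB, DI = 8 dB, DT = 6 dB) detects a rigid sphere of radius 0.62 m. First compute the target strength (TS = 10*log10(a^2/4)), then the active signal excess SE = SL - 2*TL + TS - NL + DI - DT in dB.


Step 1: TS = 10*log10(0.62^2/4) = -10.17 dB
Step 2: SE = SL - 2*TL + TS - NL + DI - DT = 211 - 2*62 + (-10.17) - 73 + 8 - 6 = 5.83

5.83 dB


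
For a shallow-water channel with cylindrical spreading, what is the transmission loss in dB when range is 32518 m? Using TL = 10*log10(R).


45.12 dB


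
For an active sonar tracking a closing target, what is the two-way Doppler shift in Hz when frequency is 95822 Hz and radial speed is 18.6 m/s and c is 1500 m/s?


fd = 2*f*v/c = 2 * 95822 * 18.6 / 1500 = 2376.39

2376.39 Hz


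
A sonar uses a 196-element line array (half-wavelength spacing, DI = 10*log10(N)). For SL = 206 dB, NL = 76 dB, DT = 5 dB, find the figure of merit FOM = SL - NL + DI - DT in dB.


Step 1: DI = 10*log10(196) = 22.92 dB
Step 2: FOM = SL - NL + DI - DT = 206 - 76 + 22.92 - 5 = 147.92

147.92 dB


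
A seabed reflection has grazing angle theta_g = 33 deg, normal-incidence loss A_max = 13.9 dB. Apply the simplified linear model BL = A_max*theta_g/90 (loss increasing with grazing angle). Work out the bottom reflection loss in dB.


BL = A_max * theta_g / 90 = 13.9 * 33 / 90 = 5.1

5.1 dB


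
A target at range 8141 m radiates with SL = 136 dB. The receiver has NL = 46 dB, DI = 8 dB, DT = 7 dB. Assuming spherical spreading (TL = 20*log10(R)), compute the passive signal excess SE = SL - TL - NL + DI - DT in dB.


12.79 dB


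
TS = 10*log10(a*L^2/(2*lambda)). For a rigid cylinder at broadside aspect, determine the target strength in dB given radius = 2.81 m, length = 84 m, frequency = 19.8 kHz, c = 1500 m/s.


lambda = 1500/19800 = 0.07576 m
TS = 10*log10(2.81*84^2/(2*0.07576)) = 51.17

51.17 dB


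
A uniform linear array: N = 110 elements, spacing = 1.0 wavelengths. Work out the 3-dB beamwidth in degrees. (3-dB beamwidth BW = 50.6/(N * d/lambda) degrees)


BW = 50.6 / (110 * 1.0) = 50.6 / 110.0 = 0.46

0.46 deg


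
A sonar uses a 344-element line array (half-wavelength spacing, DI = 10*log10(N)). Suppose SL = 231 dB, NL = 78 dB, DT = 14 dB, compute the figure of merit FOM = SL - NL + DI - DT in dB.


164.37 dB


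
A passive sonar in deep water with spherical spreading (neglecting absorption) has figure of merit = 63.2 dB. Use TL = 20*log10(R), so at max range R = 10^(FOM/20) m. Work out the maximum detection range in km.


At max range FOM = TL, so 20*log10(R) = 63.2
R = 10^(63.2/20) = 1445.44 m = 1.45 km

1.45 km


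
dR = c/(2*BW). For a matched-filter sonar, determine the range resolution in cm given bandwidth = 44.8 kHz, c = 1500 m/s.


dR = c/(2*BW) = 1500 / (2 * 44.8e3) = 0.0167 m = 1.67 cm

1.67 cm


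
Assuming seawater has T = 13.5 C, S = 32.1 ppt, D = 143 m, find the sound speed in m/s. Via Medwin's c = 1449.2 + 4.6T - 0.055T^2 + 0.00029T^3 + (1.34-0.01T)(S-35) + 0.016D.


c = 1449.2 + 4.6*13.5 - 0.055*13.5^2 + 0.00029*13.5^3 + (1.34 - 0.01*13.5)*(32.1 - 35) + 0.016*143 = 1500.78

1500.78 m/s


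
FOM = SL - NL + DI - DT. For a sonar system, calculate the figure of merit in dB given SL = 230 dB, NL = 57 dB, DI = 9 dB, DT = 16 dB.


FOM = SL - NL + DI - DT = 230 - 57 + 9 - 16 = 166

166 dB


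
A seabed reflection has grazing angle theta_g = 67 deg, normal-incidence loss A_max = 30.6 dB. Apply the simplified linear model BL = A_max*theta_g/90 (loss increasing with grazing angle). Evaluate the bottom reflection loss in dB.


BL = A_max * theta_g / 90 = 30.6 * 67 / 90 = 22.78

22.78 dB


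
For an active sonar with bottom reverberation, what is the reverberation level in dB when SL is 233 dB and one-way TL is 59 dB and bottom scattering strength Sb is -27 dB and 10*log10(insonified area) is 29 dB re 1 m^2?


117 dB


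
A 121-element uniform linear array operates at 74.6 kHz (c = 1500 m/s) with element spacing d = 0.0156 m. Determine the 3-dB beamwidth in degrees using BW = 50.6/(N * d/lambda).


0.54 deg


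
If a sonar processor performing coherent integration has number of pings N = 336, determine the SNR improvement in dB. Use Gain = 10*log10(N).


Gain = 10*log10(336) = 25.26

25.26 dB


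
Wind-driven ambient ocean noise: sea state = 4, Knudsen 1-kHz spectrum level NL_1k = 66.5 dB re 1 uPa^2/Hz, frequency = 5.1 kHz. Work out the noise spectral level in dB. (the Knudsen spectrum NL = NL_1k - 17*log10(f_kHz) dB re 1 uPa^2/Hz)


NL = NL_1k - 17*log10(f_kHz) = 66.5 - 17*log10(5.1) = 66.5 - (12.03) = 54.47

54.47 dB


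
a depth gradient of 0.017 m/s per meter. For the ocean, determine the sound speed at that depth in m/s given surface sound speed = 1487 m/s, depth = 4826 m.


c = 1487 + 0.017 * 4826 = 1569.042

1569.042 m/s


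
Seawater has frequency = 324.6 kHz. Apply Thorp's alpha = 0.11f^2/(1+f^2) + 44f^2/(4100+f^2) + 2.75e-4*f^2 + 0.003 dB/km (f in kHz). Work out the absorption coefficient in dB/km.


71.44 dB/km


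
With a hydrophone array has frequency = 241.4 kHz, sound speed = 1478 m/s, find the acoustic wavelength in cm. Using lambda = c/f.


0.61 cm


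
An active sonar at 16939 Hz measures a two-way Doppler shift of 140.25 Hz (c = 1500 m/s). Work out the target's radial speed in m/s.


From fd = 2*f*v/c, v = c*fd/(2*f) = 1500 * 140.25 / (2*16939) = 6.21

6.21 m/s


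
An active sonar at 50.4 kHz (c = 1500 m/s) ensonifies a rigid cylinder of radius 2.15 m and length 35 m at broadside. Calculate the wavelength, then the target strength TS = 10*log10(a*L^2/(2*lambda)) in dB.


Step 1: lambda = c/f = 1500/50400 = 0.02976 m
Step 2: TS = 10*log10(a*L^2/(2*lambda)) = 10*log10(2.15*35^2/(2*0.02976)) = 46.46

46.46 dB


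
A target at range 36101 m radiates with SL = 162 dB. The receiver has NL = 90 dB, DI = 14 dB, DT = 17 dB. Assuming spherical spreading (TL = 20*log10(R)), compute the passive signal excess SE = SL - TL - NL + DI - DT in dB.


Step 1: TL = 20*log10(36101) = 91.15 dB
Step 2: SE = 162 - 91.15 - 90 + 14 - 17 = -22.15

-22.15 dB


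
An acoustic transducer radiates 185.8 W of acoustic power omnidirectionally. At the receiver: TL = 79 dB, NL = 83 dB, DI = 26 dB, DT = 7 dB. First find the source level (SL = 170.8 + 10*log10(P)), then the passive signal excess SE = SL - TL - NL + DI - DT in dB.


Step 1: SL = 170.8 + 10*log10(185.8) = 193.49 dB
Step 2: SE = SL - TL - NL + DI - DT = 193.49 - 79 - 83 + 26 - 7 = 50.49

50.49 dB


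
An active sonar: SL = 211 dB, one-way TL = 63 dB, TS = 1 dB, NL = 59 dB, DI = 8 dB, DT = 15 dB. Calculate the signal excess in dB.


20 dB


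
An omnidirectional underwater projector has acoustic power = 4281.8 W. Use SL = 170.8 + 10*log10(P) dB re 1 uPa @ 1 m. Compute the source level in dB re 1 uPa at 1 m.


207.12 dB


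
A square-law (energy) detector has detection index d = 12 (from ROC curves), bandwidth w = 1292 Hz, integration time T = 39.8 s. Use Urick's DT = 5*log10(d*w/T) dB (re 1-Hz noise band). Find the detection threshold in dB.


12.95 dB


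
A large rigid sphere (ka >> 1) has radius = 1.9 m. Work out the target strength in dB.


TS = 10*log10(1.9^2 / 4) = 10*log10(0.9025) = -0.45

-0.45 dB


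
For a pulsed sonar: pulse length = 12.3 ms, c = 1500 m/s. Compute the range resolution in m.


dR = c*tau/2 = 1500 * 12.3e-3 / 2 = 9.225

9.225 m


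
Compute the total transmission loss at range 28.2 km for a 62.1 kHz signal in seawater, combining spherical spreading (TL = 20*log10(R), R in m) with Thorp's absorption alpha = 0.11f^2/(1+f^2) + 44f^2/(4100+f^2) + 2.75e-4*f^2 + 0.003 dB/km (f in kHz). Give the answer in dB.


Step 1 (Thorp): alpha = 0.11*3856.41/(1+3856.41) + 44*3856.41/(4100+3856.41) + 2.75e-4*3856.41 + 0.003 = 22.4999 dB/km
Step 2: TL_spread = 20*log10(28200) = 89.0 dB
Step 3: TL_abs = alpha*R = 22.4999 * 28.2 = 634.5 dB
Step 4: TL_total = 89.0 + 634.5 = 723.5

723.5 dB


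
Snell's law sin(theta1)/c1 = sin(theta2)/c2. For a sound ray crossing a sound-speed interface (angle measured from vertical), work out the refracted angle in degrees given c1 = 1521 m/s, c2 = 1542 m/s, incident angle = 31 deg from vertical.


sin(theta2) = (c2/c1)*sin(theta1) = (1542/1521)*sin(31 deg) = 0.52215
theta2 = arcsin(0.52215) = 31.48

31.48 deg


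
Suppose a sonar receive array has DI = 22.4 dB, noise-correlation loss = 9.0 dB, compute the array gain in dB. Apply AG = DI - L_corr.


13.4 dB
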